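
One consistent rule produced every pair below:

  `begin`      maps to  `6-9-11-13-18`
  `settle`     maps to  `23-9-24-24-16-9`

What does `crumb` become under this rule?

The number is (letter's place in the alphabet, a=1) + 4.
On crumb: c=3→7, r=18→22, u=21→25, m=13→17, b=2→6.

7-22-25-17-6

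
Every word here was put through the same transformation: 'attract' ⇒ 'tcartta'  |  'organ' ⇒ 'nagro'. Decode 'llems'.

The output letters match the input read backwards: attract reversed is tcartta. It's just the letters in reverse order.
Reversing it on llems: then reverse → smell.

smell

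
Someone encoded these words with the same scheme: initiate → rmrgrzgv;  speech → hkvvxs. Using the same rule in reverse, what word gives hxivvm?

screen

Each letter is replaced by its mirror in the alphabet: a↔z, b↔y, c↔x, and so on (the Atbash cipher).
Undoing it on hxivvm: h↔s, x↔c, i↔r, v↔e, v↔e, m↔n.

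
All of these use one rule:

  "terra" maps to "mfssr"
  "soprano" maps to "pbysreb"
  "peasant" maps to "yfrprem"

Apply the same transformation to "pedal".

This is an affine cipher: with a=0,…,z=25, each position x becomes (23x+17) mod 26.
Applying it to pedal: p(15)→23·15+17≡24=y; e(4)→23·4+17≡5=f; d(3)→23·3+17≡8=i; a(0)→23·0+17≡17=r; l(11)→23·11+17≡10=k (all mod 26).

yfirk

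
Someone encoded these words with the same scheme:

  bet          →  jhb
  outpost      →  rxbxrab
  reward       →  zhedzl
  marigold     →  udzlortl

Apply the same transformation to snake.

The shift depends on letter class: consonant b→j is +8, but vowel e→h is +3. The rule splits by letter class: vowels +3, consonants +8.
For snake: s(cons)+8=a, n(cons)+8=v, a(vowel)+3=d, k(cons)+8=s, e(vowel)+3=h.

avdsh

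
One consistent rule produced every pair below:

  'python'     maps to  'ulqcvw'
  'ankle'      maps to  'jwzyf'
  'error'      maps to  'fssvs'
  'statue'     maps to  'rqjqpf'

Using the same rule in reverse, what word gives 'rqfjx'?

p(15)→u(20) and y(24)→l(11) fit y≡25x+9 (mod 26); the inverse of 25 mod 26 is 25. Treating letters as 0–25, the rule is x ↦ 25x + 9 (mod 26).
Reversing it on rqfjx: r(17)→25·(17−9)≡18=s; q(16)→25·(16−9)≡19=t; f(5)→25·(5−9)≡4=e; j(9)→25·(9−9)≡0=a; x(23)→25·(23−9)≡12=m (all mod 26).

steam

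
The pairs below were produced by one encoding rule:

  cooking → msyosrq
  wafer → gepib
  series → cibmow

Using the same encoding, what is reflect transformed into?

Shifts by position in cooking: pos 0: c→m (+10), pos 1: o→s (+4), pos 2: o→y (+10), pos 3: k→o (+4) — repeating every 2. It's a Vigenère-style cipher with numeric key [10,4]: position i shifts by key[i mod 2].
Applying it to reflect: r+10=b, e+4=i, f+10=p, l+4=p, e+10=o, c+4=g, t+10=d.

bippogd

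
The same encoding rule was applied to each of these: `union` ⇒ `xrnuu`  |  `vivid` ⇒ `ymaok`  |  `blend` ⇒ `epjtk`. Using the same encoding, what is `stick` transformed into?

Each letter shifts forward by (position + 3), i.e. 3, 4, 5, … — the shift grows by one for each successive letter.
For stick: s+3=v, t+4=x, i+5=n, c+6=i, k+7=r.

vxnir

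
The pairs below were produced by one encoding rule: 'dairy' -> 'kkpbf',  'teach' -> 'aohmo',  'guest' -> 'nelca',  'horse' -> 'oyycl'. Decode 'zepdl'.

suite

Shifts by position in dairy: pos 0: d→k (+7), pos 1: a→k (+10), pos 2: i→p (+7), pos 3: r→b (+10) — repeating every 2. A repeating key of period 2 is used — shifts +7, +10 over and over.
Undoing it on zepdl: z−7=s, e−10=u, p−7=i, d−10=t, l−7=e.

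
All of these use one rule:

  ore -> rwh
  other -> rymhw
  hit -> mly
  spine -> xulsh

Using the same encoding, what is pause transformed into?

The shift depends on letter class: consonant r→w is +5, but vowel o→r is +3. Vowels shift forward by 3 and consonants shift forward by 5.
On pause: p(cons)+5=u, a(vowel)+3=d, u(vowel)+3=x, s(cons)+5=x, e(vowel)+3=h.

udxxh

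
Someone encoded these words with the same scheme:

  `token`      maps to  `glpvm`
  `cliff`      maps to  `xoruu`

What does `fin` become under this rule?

urm

Each letter is replaced by its mirror in the alphabet: a↔z, b↔y, c↔x, and so on (the Atbash cipher).
For fin: f↔u, i↔r, n↔m.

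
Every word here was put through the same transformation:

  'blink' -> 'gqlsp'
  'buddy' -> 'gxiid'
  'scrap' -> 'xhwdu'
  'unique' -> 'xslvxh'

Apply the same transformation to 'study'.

xyxid

The shift depends on letter class: consonant b→g is +5, but vowel i→l is +3. The rule splits by letter class: vowels +3, consonants +5.
For study: s(cons)+5=x, t(cons)+5=y, u(vowel)+3=x, d(cons)+5=i, y(cons)+5=d.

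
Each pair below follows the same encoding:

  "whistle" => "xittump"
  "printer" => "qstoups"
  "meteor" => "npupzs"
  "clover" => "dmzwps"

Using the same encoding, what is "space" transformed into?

tqldp

The shift depends on letter class: consonant w→x is +1, but vowel i→t is +11. Two shifts are in play — +11 for a/e/i/o/u, +1 for every other letter.
Applying it to space: s(cons)+1=t, p(cons)+1=q, a(vowel)+11=l, c(cons)+1=d, e(vowel)+11=p.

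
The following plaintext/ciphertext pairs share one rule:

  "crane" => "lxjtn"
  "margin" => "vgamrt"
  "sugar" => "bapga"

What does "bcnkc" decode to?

sweet

Shifts by position in crane: pos 0: c→l (+9), pos 1: r→x (+6), pos 2: a→j (+9), pos 3: n→t (+6) — repeating every 2. It's a Vigenère-style cipher with numeric key [9,6]: position i shifts by key[i mod 2].
Undoing it on bcnkc: b−9=s, c−6=w, n−9=e, k−6=e, c−9=t.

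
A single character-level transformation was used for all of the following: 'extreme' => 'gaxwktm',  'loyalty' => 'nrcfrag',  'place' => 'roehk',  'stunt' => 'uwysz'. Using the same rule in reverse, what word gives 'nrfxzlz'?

In extreme: e→g is +2, x→a is +3, t→x is +4, r→w is +5 — the shift increases by 1 each position. Letter i (0-indexed) is shifted by i+2, so successive shifts are 2, 3, 4, ….
Reversing it on nrfxzlz: n−2=l, r−3=o, f−4=b, x−5=s, z−6=t, l−7=e, z−8=r.

lobster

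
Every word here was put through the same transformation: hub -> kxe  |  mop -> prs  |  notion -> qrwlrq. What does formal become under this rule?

This is a Caesar cipher with shift 3.
For formal: f+3=i, o+3=r, r+3=u, m+3=p, a+3=d, l+3=o.

irupdo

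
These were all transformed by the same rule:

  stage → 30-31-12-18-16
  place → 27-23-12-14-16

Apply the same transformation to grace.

18-29-12-14-16

s is letter #19 and maps to 30: an offset of 11. Each letter is replaced by its alphabet position (a=1..z=26) + 11.
On grace: g=7→18, r=18→29, a=1→12, c=3→14, e=5→16.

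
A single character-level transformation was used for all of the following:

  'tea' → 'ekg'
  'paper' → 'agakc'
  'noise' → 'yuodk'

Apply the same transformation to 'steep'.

The shift depends on letter class: consonant t→e is +11, but vowel e→k is +6. Two shifts are in play — +6 for a/e/i/o/u, +11 for every other letter.
For steep: s(cons)+11=d, t(cons)+11=e, e(vowel)+6=k, e(vowel)+6=k, p(cons)+11=a.

dekka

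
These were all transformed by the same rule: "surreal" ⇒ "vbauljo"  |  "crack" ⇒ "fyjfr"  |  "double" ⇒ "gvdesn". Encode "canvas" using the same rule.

Shifts by position in surreal: pos 0: s→v (+3), pos 1: u→b (+7), pos 2: r→a (+9), pos 3: r→u (+3), pos 4: e→l (+7), pos 5: a→j (+9) — repeating every 3. The shifts repeat in a cycle of length 3: positions 0,1,… shift by +3, +7, +9, then the pattern repeats.
For canvas: c+3=f, a+7=h, n+9=w, v+3=y, a+7=h, s+9=b.

fhwyhb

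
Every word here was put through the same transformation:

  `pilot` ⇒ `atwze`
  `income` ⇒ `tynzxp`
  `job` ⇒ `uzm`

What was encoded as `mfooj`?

buddy

Every letter moves 11 places later in the alphabet, wrapping around z→a.
Reversing it on mfooj: m−11=b, f−11=u, o−11=d, o−11=d, j−11=y.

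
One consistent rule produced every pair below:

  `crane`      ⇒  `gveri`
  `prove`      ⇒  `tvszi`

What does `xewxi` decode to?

Compare letters: c→g is +4, r→v is +4, a→e is +4 — a constant shift. It's a constant shift of +4 (ROT4).
Reversing it on xewxi: x−4=t, e−4=a, w−4=s, x−4=t, i−4=e.

taste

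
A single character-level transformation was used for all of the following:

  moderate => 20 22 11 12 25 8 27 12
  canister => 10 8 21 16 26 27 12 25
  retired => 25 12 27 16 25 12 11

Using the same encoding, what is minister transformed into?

m is letter #13 and maps to 20: an offset of 7. Letters become their 1-based position plus 7 (so a→8, b→9, …).
On minister: m=13→20, i=9→16, n=14→21, i=9→16, s=19→26, t=20→27, e=5→12, r=18→25.

20 16 21 16 26 27 12 25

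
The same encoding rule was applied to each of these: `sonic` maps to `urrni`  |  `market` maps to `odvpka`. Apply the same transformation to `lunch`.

nxrhn

Each letter shifts forward by (position + 2), i.e. 2, 3, 4, … — the shift grows by one for each successive letter.
Applying it to lunch: l+2=n, u+3=x, n+4=r, c+5=h, h+6=n.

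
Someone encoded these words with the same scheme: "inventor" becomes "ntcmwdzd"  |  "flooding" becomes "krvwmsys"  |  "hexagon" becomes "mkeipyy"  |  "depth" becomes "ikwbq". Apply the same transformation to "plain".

urhqw

In inventor: i→n is +5, n→t is +6, v→c is +7, e→m is +8 — the shift increases by 1 each position. Letter i (0-indexed) is shifted by i+5, so successive shifts are 5, 6, 7, ….
On plain: p+5=u, l+6=r, a+7=h, i+8=q, n+9=w.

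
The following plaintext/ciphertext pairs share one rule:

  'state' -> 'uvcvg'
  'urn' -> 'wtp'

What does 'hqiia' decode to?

Compare letters: s→u is +2, t→v is +2, a→c is +2 — a constant shift. Every letter moves 2 places later in the alphabet, wrapping around z→a.
Reversing it on hqiia: h−2=f, q−2=o, i−2=g, i−2=g, a−2=y.

foggy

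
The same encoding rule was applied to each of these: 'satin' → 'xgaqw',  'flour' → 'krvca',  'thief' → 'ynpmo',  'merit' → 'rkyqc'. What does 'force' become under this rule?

kuykn

In satin: s→x is +5, a→g is +6, t→a is +7, i→q is +8 — the shift increases by 1 each position. Each letter shifts forward by (position + 5), i.e. 5, 6, 7, … — the shift grows by one for each successive letter.
For force: f+5=k, o+6=u, r+7=y, c+8=k, e+9=n.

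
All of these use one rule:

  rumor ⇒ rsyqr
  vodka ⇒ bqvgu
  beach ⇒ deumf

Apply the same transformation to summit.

Each letter's alphabet position (a=0..z=25) is mapped through 9·x+20 mod 26 — an affine cipher.
Applying it to summit: s(18)→9·18+20≡0=a; u(20)→9·20+20≡18=s; m(12)→9·12+20≡24=y; m(12)→9·12+20≡24=y; i(8)→9·8+20≡14=o; t(19)→9·19+20≡9=j (all mod 26).

asyyoj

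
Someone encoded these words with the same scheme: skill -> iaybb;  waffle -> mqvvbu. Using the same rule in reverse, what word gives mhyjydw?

Compare letters: s→i is +16, k→a is +16, i→y is +16 — a constant shift. It's a constant shift of +16 (ROT16).
Reversing it on mhyjydw: m−16=w, h−16=r, y−16=i, j−16=t, y−16=i, d−16=n, w−16=g.

writing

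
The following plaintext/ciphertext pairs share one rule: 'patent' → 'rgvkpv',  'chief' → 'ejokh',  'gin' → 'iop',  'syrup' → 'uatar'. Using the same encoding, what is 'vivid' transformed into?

xoxof

The shift depends on letter class: consonant p→r is +2, but vowel a→g is +6. The rule splits by letter class: vowels +6, consonants +2.
Applying it to vivid: v(cons)+2=x, i(vowel)+6=o, v(cons)+2=x, i(vowel)+6=o, d(cons)+2=f.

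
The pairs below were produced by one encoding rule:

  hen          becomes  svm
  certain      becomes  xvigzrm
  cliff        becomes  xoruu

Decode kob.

ply

Each pair mirrors across the alphabet (h↔s, e↔v, n↔m): positions sum to 25. Each letter is replaced by its mirror in the alphabet: a↔z, b↔y, c↔x, and so on (the Atbash cipher).
Undoing it on kob: k↔p, o↔l, b↔y.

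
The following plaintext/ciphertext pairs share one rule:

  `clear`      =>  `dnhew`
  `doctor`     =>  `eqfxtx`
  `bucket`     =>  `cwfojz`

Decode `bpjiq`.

angel

In clear: c→d is +1, l→n is +2, e→h is +3, a→e is +4 — the shift increases by 1 each position. Each letter shifts forward by (position + 1), i.e. 1, 2, 3, … — the shift grows by one for each successive letter.
Undoing it on bpjiq: b−1=a, p−2=n, j−3=g, i−4=e, q−5=l.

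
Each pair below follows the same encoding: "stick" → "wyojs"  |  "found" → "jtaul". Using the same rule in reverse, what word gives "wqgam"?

slate

Letter i (0-indexed) is shifted by i+4, so successive shifts are 4, 5, 6, ….
Reversing it on wqgam: w−4=s, q−5=l, g−6=a, a−7=t, m−8=e.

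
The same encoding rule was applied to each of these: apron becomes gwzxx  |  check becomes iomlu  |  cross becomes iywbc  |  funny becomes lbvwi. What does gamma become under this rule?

mhuvk

In apron: a→g is +6, p→w is +7, r→z is +8, o→x is +9 — the shift increases by 1 each position. Each letter shifts forward by (position + 6), i.e. 6, 7, 8, … — the shift grows by one for each successive letter.
For gamma: g+6=m, a+7=h, m+8=u, m+9=v, a+10=k.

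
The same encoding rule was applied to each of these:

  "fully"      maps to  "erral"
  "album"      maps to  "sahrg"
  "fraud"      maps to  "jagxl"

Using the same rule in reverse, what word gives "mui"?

The output letters match the input read backwards, each shifted +6: fully reversed is ylluf. Two steps: reverse the string, then apply a Caesar shift of +6.
Decoding mui: shift back: m−6=g, u−6=o, i−6=c → goc; then reverse → cog.

cog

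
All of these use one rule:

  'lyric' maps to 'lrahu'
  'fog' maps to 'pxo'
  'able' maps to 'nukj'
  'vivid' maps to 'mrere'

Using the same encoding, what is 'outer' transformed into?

ancdx

The output letters match the input read backwards, each shifted +9: lyric reversed is ciryl. Two steps: reverse the string, then apply a Caesar shift of +9.
Applying it to outer: reverse → retuo; then shift: r+9=a, e+9=n, t+9=c, u+9=d, o+9=x.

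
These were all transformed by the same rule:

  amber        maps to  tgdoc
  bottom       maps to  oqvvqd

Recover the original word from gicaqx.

voyage

The output letters match the input read backwards, each shifted +2: amber reversed is rebma. Read the word backwards and shift each letter +2.
Reversing it on gicaqx: shift back: g−2=e, i−2=g, c−2=a, a−2=y, q−2=o, x−2=v → egayov; then reverse → voyage.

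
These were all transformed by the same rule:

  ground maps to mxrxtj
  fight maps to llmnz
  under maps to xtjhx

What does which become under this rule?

cnlin

The shift depends on letter class: consonant g→m is +6, but vowel o→r is +3. Two shifts are in play — +3 for a/e/i/o/u, +6 for every other letter.
For which: w(cons)+6=c, h(cons)+6=n, i(vowel)+3=l, c(cons)+6=i, h(cons)+6=n.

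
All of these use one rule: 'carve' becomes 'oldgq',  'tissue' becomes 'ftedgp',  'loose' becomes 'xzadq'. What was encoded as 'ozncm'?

cobra

Shifts by position in carve: pos 0: c→o (+12), pos 1: a→l (+11), pos 2: r→d (+12), pos 3: v→g (+11) — repeating every 2. It's a Vigenère-style cipher with numeric key [12,11]: position i shifts by key[i mod 2].
Undoing it on ozncm: o−12=c, z−11=o, n−12=b, c−11=r, m−12=a.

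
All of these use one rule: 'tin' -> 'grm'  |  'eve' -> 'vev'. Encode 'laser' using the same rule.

ozhvi

Each pair mirrors across the alphabet (t↔g, i↔r, n↔m): positions sum to 25. Each letter is replaced by its mirror in the alphabet: a↔z, b↔y, c↔x, and so on (the Atbash cipher).
For laser: l↔o, a↔z, s↔h, e↔v, r↔i.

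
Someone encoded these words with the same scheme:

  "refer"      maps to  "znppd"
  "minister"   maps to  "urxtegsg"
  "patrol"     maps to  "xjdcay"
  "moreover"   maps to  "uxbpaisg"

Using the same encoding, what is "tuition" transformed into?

bdseubb

Each letter shifts forward by (position + 8), i.e. 8, 9, 10, … — the shift grows by one for each successive letter.
For tuition: t+8=b, u+9=d, i+10=s, t+11=e, i+12=u, o+13=b, n+14=b.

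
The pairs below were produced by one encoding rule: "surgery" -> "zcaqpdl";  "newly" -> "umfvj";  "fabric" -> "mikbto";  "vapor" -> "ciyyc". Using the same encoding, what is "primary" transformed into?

wzrwldl

In surgery: s→z is +7, u→c is +8, r→a is +9, g→q is +10 — the shift increases by 1 each position. Each letter shifts forward by (position + 7), i.e. 7, 8, 9, … — the shift grows by one for each successive letter.
For primary: p+7=w, r+8=z, i+9=r, m+10=w, a+11=l, r+12=d, y+13=l.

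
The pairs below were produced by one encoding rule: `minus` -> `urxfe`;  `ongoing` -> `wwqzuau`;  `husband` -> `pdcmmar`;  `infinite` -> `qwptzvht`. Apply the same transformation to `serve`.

Each letter shifts forward by (position + 8), i.e. 8, 9, 10, … — the shift grows by one for each successive letter.
For serve: s+8=a, e+9=n, r+10=b, v+11=g, e+12=q.

anbgq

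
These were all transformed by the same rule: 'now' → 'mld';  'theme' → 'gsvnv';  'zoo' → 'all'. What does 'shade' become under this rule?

Each pair mirrors across the alphabet (n↔m, o↔l, w↔d): positions sum to 25. Letters are reflected about the middle of the alphabet (position → 25−position): Atbash.
Applying it to shade: s↔h, h↔s, a↔z, d↔w, e↔v.

hszwv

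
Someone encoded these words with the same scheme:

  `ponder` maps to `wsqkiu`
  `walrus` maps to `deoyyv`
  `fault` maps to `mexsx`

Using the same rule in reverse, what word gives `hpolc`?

alley

A repeating key of period 3 is used — shifts +7, +4, +3 over and over.
Undoing it on hpolc: h−7=a, p−4=l, o−3=l, l−7=e, c−4=y.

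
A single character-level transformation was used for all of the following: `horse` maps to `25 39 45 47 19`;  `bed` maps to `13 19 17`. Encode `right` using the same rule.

h(#8)→25 and o(#15)→39: differences scale by 2, so n = 2·pos + 9. The formula is n = 2×(alphabet index, a=1) + 9.
On right: r=18→45, i=9→27, g=7→23, h=8→25, t=20→49.

45 27 23 25 49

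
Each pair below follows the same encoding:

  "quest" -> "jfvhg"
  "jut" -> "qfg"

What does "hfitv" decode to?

Each pair mirrors across the alphabet (q↔j, u↔f, e↔v): positions sum to 25. This is the alphabet-reversal cipher (Atbash): a becomes z, b becomes y, etc.
Decoding hfitv: h↔s, f↔u, i↔r, t↔g, v↔e.

surge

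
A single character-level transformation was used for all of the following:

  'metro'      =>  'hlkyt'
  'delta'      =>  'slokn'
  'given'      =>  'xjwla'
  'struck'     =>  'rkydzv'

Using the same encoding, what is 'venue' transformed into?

wladl

Treating letters as 0–25, the rule is x ↦ 19x + 13 (mod 26).
For venue: v(21)→19·21+13≡22=w; e(4)→19·4+13≡11=l; n(13)→19·13+13≡0=a; u(20)→19·20+13≡3=d; e(4)→19·4+13≡11=l (all mod 26).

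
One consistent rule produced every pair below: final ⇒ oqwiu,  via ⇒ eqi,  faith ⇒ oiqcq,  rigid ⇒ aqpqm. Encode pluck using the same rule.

yuclt

Vowels shift forward by 8 and consonants shift forward by 9.
For pluck: p(cons)+9=y, l(cons)+9=u, u(vowel)+8=c, c(cons)+9=l, k(cons)+9=t.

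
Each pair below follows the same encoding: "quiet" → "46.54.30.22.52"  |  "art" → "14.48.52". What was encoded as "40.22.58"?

new

With a=1..z=26, the number is 2·pos + 12.
Decoding 40.22.58: 40→(40−12)÷2=14=n, 22→(22−12)÷2=5=e, 58→(58−12)÷2=23=w.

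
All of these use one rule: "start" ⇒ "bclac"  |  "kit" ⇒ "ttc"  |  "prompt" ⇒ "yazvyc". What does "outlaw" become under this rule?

The shift depends on letter class: consonant s→b is +9, but vowel a→l is +11. Two shifts are in play — +11 for a/e/i/o/u, +9 for every other letter.
Applying it to outlaw: o(vowel)+11=z, u(vowel)+11=f, t(cons)+9=c, l(cons)+9=u, a(vowel)+11=l, w(cons)+9=f.

zfculf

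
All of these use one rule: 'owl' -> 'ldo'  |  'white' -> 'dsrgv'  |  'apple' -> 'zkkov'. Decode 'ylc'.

Letters are reflected about the middle of the alphabet (position → 25−position): Atbash.
Undoing it on ylc: y↔b, l↔o, c↔x.

box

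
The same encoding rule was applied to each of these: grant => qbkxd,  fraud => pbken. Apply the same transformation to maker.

Compare letters: g→q is +10, r→b is +10, a→k is +10 — a constant shift. Every letter moves 10 places later in the alphabet, wrapping around z→a.
On maker: m+10=w, a+10=k, k+10=u, e+10=o, r+10=b.

wkuob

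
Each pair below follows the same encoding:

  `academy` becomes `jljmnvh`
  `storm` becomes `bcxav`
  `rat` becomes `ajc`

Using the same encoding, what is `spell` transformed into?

Compare letters: a→j is +9, c→l is +9, a→j is +9 — a constant shift. This is a Caesar cipher with shift 9.
On spell: s+9=b, p+9=y, e+9=n, l+9=u, l+9=u.

bynuu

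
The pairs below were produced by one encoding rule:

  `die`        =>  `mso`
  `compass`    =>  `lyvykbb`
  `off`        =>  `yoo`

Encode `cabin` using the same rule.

The shift depends on letter class: consonant d→m is +9, but vowel i→s is +10. The rule splits by letter class: vowels +10, consonants +9.
Applying it to cabin: c(cons)+9=l, a(vowel)+10=k, b(cons)+9=k, i(vowel)+10=s, n(cons)+9=w.

lkksw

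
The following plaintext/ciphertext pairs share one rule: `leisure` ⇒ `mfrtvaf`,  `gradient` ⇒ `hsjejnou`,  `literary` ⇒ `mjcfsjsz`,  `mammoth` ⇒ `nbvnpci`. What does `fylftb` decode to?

It's a Vigenère-style cipher with numeric key [1,1,9]: position i shifts by key[i mod 3].
Reversing it on fylftb: f−1=e, y−1=x, l−9=c, f−1=e, t−1=s, b−9=s.

excess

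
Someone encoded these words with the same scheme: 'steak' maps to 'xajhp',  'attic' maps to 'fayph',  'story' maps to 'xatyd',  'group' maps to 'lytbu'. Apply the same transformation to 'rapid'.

whupi

The shifts repeat in a cycle of length 2: positions 0,1,… shift by +5, +7, then the pattern repeats.
On rapid: r+5=w, a+7=h, p+5=u, i+7=p, d+5=i.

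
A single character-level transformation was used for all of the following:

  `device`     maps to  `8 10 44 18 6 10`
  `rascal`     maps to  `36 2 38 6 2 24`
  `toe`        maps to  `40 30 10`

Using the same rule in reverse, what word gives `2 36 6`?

d(#4)→8 and e(#5)→10: differences scale by 2, so n = 2·pos + 0. With a=1..z=26, the number is 2·pos.
Decoding 2 36 6: 2→(2−0)÷2=1=a, 36→(36−0)÷2=18=r, 6→(6−0)÷2=3=c.

arc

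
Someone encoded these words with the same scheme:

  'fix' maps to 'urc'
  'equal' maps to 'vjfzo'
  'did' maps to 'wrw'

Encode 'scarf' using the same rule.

Letters are reflected about the middle of the alphabet (position → 25−position): Atbash.
Applying it to scarf: s↔h, c↔x, a↔z, r↔i, f↔u.

hxziu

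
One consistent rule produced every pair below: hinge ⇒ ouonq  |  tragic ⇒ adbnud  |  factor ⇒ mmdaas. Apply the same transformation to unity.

Shifts by position in hinge: pos 0: h→o (+7), pos 1: i→u (+12), pos 2: n→o (+1), pos 3: g→n (+7), pos 4: e→q (+12) — repeating every 3. The shifts repeat in a cycle of length 3: positions 0,1,… shift by +7, +12, +1, then the pattern repeats.
For unity: u+7=b, n+12=z, i+1=j, t+7=a, y+12=k.

bzjak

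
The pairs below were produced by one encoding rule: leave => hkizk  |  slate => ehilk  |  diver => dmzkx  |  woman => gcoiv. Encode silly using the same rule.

This is an affine cipher: with a=0,…,z=25, each position x becomes (7x+8) mod 26.
On silly: s(18)→7·18+8≡4=e; i(8)→7·8+8≡12=m; l(11)→7·11+8≡7=h; l(11)→7·11+8≡7=h; y(24)→7·24+8≡20=u (all mod 26).

emhhu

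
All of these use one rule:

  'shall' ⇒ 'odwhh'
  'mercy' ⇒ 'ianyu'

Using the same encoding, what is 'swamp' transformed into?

oswil

Compare letters: s→o is +22, h→d is +22, a→w is +22 — a constant shift. It's a constant shift of +22 (ROT22).
Applying it to swamp: s+22=o, w+22=s, a+22=w, m+22=i, p+22=l.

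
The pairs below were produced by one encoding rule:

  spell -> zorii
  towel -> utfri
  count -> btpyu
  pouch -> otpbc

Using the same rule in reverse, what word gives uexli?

trial

s(18)→z(25) and p(15)→o(14) fit y≡21x+11 (mod 26); the inverse of 21 mod 26 is 5. Each letter's alphabet position (a=0..z=25) is mapped through 21·x+11 mod 26 — an affine cipher.
Reversing it on uexli: u(20)→5·(20−11)≡19=t; e(4)→5·(4−11)≡17=r; x(23)→5·(23−11)≡8=i; l(11)→5·(11−11)≡0=a; i(8)→5·(8−11)≡11=l (all mod 26).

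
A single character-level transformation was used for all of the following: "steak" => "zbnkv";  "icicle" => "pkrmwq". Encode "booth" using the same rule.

In steak: s→z is +7, t→b is +8, e→n is +9, a→k is +10 — the shift increases by 1 each position. Letter i (0-indexed) is shifted by i+7, so successive shifts are 7, 8, 9, ….
For booth: b+7=i, o+8=w, o+9=x, t+10=d, h+11=s.

iwxds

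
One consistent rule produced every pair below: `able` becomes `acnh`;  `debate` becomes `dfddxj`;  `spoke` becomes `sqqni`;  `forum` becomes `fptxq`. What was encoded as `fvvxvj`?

In able: a→a is +0, b→c is +1, l→n is +2, e→h is +3 — the shift increases by 1 each position. Letter i (0-indexed) is shifted by i+0, so successive shifts are 0, 1, 2, ….
Decoding fvvxvj: f−0=f, v−1=u, v−2=t, x−3=u, v−4=r, j−5=e.

future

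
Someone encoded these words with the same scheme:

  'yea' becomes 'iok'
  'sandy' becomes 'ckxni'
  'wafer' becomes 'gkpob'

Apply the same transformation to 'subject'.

celtomd

Compare letters: y→i is +10, e→o is +10, a→k is +10 — a constant shift. It's a constant shift of +10 (ROT10).
On subject: s+10=c, u+10=e, b+10=l, j+10=t, e+10=o, c+10=m, t+10=d.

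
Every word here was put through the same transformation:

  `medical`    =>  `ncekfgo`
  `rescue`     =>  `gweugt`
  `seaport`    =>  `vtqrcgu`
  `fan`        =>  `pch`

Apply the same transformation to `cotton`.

pqvvqe

The output letters match the input read backwards, each shifted +2: medical reversed is lacidem. Two steps: reverse the string, then apply a Caesar shift of +2.
Applying it to cotton: reverse → nottoc; then shift: n+2=p, o+2=q, t+2=v, t+2=v, o+2=q, c+2=e.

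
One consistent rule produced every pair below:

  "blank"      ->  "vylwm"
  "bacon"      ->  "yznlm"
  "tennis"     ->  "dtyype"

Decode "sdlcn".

crash

Read the word backwards and shift each letter +11.
Reversing it on sdlcn: shift back: s−11=h, d−11=s, l−11=a, c−11=r, n−11=c → hsarc; then reverse → crash.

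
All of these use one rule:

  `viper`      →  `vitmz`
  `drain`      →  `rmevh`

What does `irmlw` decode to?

shine

The output letters match the input read backwards, each shifted +4: viper reversed is repiv. Read the word backwards and shift each letter +4.
Undoing it on irmlw: shift back: i−4=e, r−4=n, m−4=i, l−4=h, w−4=s → enihs; then reverse → shine.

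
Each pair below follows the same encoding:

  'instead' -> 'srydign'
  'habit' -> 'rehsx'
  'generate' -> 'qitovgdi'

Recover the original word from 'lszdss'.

Shifts by position in instead: pos 0: i→s (+10), pos 1: n→r (+4), pos 2: s→y (+6), pos 3: t→d (+10), pos 4: e→i (+4), pos 5: a→g (+6) — repeating every 3. The shifts repeat in a cycle of length 3: positions 0,1,… shift by +10, +4, +6, then the pattern repeats.
Undoing it on lszdss: l−10=b, s−4=o, z−6=t, d−10=t, s−4=o, s−6=m.

bottom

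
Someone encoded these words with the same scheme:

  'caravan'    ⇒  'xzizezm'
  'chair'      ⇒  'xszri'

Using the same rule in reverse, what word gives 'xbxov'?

Each pair mirrors across the alphabet (c↔x, a↔z, r↔i): positions sum to 25. Letters are reflected about the middle of the alphabet (position → 25−position): Atbash.
Reversing it on xbxov: x↔c, b↔y, x↔c, o↔l, v↔e.

cycle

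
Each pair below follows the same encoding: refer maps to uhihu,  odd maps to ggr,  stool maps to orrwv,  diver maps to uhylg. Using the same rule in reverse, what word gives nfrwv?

The output letters match the input read backwards, each shifted +3: refer reversed is refer. Read the word backwards and shift each letter +3.
Decoding nfrwv: shift back: n−3=k, f−3=c, r−3=o, w−3=t, v−3=s → kcots; then reverse → stock.

stock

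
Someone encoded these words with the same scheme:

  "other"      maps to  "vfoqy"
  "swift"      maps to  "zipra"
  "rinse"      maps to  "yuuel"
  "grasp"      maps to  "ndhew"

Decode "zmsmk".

salad

It's a Vigenère-style cipher with numeric key [7,12]: position i shifts by key[i mod 2].
Decoding zmsmk: z−7=s, m−12=a, s−7=l, m−12=a, k−7=d.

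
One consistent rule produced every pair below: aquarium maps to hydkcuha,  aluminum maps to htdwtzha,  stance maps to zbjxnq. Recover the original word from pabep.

issue

In aquarium: a→h is +7, q→y is +8, u→d is +9, a→k is +10 — the shift increases by 1 each position. The shift increases by 1 at each position, starting from +7: 7, 8, 9, ….
Undoing it on pabep: p−7=i, a−8=s, b−9=s, e−10=u, p−11=e.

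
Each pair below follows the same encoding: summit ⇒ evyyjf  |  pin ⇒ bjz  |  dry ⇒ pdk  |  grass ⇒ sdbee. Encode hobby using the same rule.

tpnnk

The shift depends on letter class: consonant s→e is +12, but vowel u→v is +1. Two shifts are in play — +1 for a/e/i/o/u, +12 for every other letter.
Applying it to hobby: h(cons)+12=t, o(vowel)+1=p, b(cons)+12=n, b(cons)+12=n, y(cons)+12=k.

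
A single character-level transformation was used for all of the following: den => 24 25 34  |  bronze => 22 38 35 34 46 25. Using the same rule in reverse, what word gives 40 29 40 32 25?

title

Each letter is replaced by its alphabet position (a=1..z=26) + 20.
Decoding 40 29 40 32 25: 40→(40−20)÷1=20=t, 29→(29−20)÷1=9=i, 40→(40−20)÷1=20=t, 32→(32−20)÷1=12=l, 25→(25−20)÷1=5=e.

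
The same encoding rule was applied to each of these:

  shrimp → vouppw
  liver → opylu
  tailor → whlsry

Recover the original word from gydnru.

Shifts by position in shrimp: pos 0: s→v (+3), pos 1: h→o (+7), pos 2: r→u (+3), pos 3: i→p (+7) — repeating every 2. The shifts repeat in a cycle of length 2: positions 0,1,… shift by +3, +7, then the pattern repeats.
Decoding gydnru: g−3=d, y−7=r, d−3=a, n−7=g, r−3=o, u−7=n.

dragon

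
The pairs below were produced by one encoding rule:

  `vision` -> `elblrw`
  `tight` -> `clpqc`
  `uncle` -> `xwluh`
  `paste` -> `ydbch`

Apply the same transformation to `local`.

urldu

The shift depends on letter class: consonant v→e is +9, but vowel i→l is +3. Two shifts are in play — +3 for a/e/i/o/u, +9 for every other letter.
On local: l(cons)+9=u, o(vowel)+3=r, c(cons)+9=l, a(vowel)+3=d, l(cons)+9=u.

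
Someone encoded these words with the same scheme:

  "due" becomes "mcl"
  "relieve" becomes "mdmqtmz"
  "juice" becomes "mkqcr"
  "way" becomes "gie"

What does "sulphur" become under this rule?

zcpxtca

The output letters match the input read backwards, each shifted +8: due reversed is eud. The word is reversed, then every letter is shifted forward by 8.
On sulphur: reverse → ruhplus; then shift: r+8=z, u+8=c, h+8=p, p+8=x, l+8=t, u+8=c, s+8=a.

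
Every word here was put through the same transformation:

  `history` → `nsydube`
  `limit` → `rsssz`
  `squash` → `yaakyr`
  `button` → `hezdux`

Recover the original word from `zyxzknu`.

Shifts by position in history: pos 0: h→n (+6), pos 1: i→s (+10), pos 2: s→y (+6), pos 3: t→d (+10) — repeating every 2. It's a Vigenère-style cipher with numeric key [6,10]: position i shifts by key[i mod 2].
Decoding zyxzknu: z−6=t, y−10=o, x−6=r, z−10=p, k−6=e, n−10=d, u−6=o.

torpedo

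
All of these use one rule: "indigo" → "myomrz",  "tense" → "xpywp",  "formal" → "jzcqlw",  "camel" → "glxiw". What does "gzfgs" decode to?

It's a Vigenère-style cipher with numeric key [4,11,11]: position i shifts by key[i mod 3].
Decoding gzfgs: g−4=c, z−11=o, f−11=u, g−4=c, s−11=h.

couch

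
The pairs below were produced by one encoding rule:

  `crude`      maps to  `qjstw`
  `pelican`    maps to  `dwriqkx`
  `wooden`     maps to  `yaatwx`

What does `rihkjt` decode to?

Treating letters as 0–25, the rule is x ↦ 3x + 10 (mod 26).
Reversing it on rihkjt: r(17)→9·(17−10)≡11=l; i(8)→9·(8−10)≡8=i; h(7)→9·(7−10)≡25=z; k(10)→9·(10−10)≡0=a; j(9)→9·(9−10)≡17=r; t(19)→9·(19−10)≡3=d (all mod 26).

lizard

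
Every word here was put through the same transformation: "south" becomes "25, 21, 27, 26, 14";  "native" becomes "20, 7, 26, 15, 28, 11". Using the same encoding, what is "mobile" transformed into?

19, 21, 8, 15, 18, 11

s is letter #19 and maps to 25: an offset of 6. The number is (letter's place in the alphabet, a=1) + 6.
For mobile: m=13→19, o=15→21, b=2→8, i=9→15, l=12→18, e=5→11.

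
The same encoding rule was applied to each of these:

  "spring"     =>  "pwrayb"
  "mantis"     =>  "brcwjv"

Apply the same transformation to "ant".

cwj

The word is reversed, then every letter is shifted forward by 9.
For ant: reverse → tna; then shift: t+9=c, n+9=w, a+9=j.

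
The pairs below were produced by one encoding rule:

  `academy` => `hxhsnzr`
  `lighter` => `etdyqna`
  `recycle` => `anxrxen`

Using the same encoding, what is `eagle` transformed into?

nhden

a(0)→h(7) and c(2)→x(23) fit y≡21x+7 (mod 26); the inverse of 21 mod 26 is 5. Treating letters as 0–25, the rule is x ↦ 21x + 7 (mod 26).
For eagle: e(4)→21·4+7≡13=n; a(0)→21·0+7≡7=h; g(6)→21·6+7≡3=d; l(11)→21·11+7≡4=e; e(4)→21·4+7≡13=n (all mod 26).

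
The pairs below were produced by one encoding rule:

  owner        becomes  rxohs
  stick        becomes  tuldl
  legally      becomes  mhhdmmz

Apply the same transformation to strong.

tusroh

The shift depends on letter class: consonant w→x is +1, but vowel o→r is +3. Two shifts are in play — +3 for a/e/i/o/u, +1 for every other letter.
On strong: s(cons)+1=t, t(cons)+1=u, r(cons)+1=s, o(vowel)+3=r, n(cons)+1=o, g(cons)+1=h.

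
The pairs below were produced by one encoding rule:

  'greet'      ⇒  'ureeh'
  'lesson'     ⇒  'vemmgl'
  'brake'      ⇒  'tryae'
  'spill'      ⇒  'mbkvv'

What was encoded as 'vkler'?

liner

g(6)→u(20) and r(17)→r(17) fit y≡21x+24 (mod 26); the inverse of 21 mod 26 is 5. Treating letters as 0–25, the rule is x ↦ 21x + 24 (mod 26).
Reversing it on vkler: v(21)→5·(21−24)≡11=l; k(10)→5·(10−24)≡8=i; l(11)→5·(11−24)≡13=n; e(4)→5·(4−24)≡4=e; r(17)→5·(17−24)≡17=r (all mod 26).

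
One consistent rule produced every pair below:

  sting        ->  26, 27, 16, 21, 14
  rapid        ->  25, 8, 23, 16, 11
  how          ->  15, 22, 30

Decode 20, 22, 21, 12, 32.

s is letter #19 and maps to 26: an offset of 7. Letters become their 1-based position plus 7 (so a→8, b→9, …).
Undoing it on 20, 22, 21, 12, 32: 20→(20−7)÷1=13=m, 22→(22−7)÷1=15=o, 21→(21−7)÷1=14=n, 12→(12−7)÷1=5=e, 32→(32−7)÷1=25=y.

money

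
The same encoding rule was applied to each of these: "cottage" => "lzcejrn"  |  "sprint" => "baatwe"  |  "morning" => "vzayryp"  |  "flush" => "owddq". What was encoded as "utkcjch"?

library

Shifts by position in cottage: pos 0: c→l (+9), pos 1: o→z (+11), pos 2: t→c (+9), pos 3: t→e (+11) — repeating every 2. It's a Vigenère-style cipher with numeric key [9,11]: position i shifts by key[i mod 2].
Reversing it on utkcjch: u−9=l, t−11=i, k−9=b, c−11=r, j−9=a, c−11=r, h−9=y.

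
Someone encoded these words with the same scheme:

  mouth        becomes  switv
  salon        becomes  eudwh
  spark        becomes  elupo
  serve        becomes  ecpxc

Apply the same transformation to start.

etupt

Treating letters as 0–25, the rule is x ↦ 15x + 20 (mod 26).
Applying it to start: s(18)→15·18+20≡4=e; t(19)→15·19+20≡19=t; a(0)→15·0+20≡20=u; r(17)→15·17+20≡15=p; t(19)→15·19+20≡19=t (all mod 26).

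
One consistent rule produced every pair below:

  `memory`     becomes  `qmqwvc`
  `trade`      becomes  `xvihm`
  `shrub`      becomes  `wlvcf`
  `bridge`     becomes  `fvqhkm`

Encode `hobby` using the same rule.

lwffc

The shift depends on letter class: consonant m→q is +4, but vowel e→m is +8. Two shifts are in play — +8 for a/e/i/o/u, +4 for every other letter.
For hobby: h(cons)+4=l, o(vowel)+8=w, b(cons)+4=f, b(cons)+4=f, y(cons)+4=c.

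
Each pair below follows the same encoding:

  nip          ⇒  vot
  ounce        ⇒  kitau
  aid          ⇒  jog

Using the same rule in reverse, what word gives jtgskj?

The output letters match the input read backwards, each shifted +6: nip reversed is pin. Two steps: reverse the string, then apply a Caesar shift of +6.
Reversing it on jtgskj: shift back: j−6=d, t−6=n, g−6=a, s−6=m, k−6=e, j−6=d → dnamed; then reverse → demand.

demand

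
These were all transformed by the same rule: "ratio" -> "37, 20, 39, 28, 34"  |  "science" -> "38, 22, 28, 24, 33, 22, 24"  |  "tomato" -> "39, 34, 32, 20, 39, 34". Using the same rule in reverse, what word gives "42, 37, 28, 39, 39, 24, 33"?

written

r is letter #18 and maps to 37: an offset of 19. Each letter is replaced by its alphabet position (a=1..z=26) + 19.
Decoding 42, 37, 28, 39, 39, 24, 33: 42→(42−19)÷1=23=w, 37→(37−19)÷1=18=r, 28→(28−19)÷1=9=i, 39→(39−19)÷1=20=t, 39→(39−19)÷1=20=t, 24→(24−19)÷1=5=e, 33→(33−19)÷1=14=n.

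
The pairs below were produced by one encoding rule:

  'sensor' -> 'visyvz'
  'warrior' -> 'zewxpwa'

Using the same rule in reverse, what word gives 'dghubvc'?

account

In sensor: s→v is +3, e→i is +4, n→s is +5, s→y is +6 — the shift increases by 1 each position. The shift increases by 1 at each position, starting from +3: 3, 4, 5, ….
Reversing it on dghubvc: d−3=a, g−4=c, h−5=c, u−6=o, b−7=u, v−8=n, c−9=t.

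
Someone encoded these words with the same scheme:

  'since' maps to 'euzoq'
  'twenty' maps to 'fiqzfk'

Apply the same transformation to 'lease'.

This is a Caesar cipher with shift 12.
On lease: l+12=x, e+12=q, a+12=m, s+12=e, e+12=q.

xqmeq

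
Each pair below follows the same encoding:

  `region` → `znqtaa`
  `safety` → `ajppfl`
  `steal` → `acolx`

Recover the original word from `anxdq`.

sense

In region: r→z is +8, e→n is +9, g→q is +10, i→t is +11 — the shift increases by 1 each position. Each letter shifts forward by (position + 8), i.e. 8, 9, 10, … — the shift grows by one for each successive letter.
Undoing it on anxdq: a−8=s, n−9=e, x−10=n, d−11=s, q−12=e.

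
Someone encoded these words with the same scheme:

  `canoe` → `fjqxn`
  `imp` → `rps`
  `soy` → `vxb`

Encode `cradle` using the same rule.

The shift depends on letter class: consonant c→f is +3, but vowel a→j is +9. Vowels shift forward by 9 and consonants shift forward by 3.
On cradle: c(cons)+3=f, r(cons)+3=u, a(vowel)+9=j, d(cons)+3=g, l(cons)+3=o, e(vowel)+9=n.

fujgon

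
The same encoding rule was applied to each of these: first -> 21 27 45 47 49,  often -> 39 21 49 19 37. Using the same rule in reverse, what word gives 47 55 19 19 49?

sweet

f(#6)→21 and i(#9)→27: differences scale by 2, so n = 2·pos + 9. Each letter becomes 2×(its alphabet position, a=1..z=26) + 9.
Reversing it on 47 55 19 19 49: 47→(47−9)÷2=19=s, 55→(55−9)÷2=23=w, 19→(19−9)÷2=5=e, 19→(19−9)÷2=5=e, 49→(49−9)÷2=20=t.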